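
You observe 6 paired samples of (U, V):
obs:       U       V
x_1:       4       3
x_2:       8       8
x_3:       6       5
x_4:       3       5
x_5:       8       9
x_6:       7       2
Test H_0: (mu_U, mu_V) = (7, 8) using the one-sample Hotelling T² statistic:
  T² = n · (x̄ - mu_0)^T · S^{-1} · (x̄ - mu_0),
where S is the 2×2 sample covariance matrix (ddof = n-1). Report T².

Step 1 — sample mean vector:
  mean(U) = (4 + 8 + 6 + 3 + 8 + 7) / 6 = 36/6 = 6
  mean(V) = (3 + 8 + 5 + 5 + 9 + 2) / 6 = 32/6 = 5.3333
  x̄ = (6, 5.3333),  deviation x̄ - mu_0 = (6, 5.3333) - (7, 8) = (-1, -2.6667).

Step 2 — sample covariance matrix, S[i,j] = (1/(n-1)) · Σ_k (x_{k,i} - mean_i) · (x_{k,j} - mean_j), divisor n-1 = 5:
  S[U,U] = ((-2)·(-2) + (2)·(2) + (0)·(0) + (-3)·(-3) + (2)·(2) + (1)·(1)) / 5 = 22/5 = 4.4
  S[U,V] = ((-2)·(-2.3333) + (2)·(2.6667) + (0)·(-0.3333) + (-3)·(-0.3333) + (2)·(3.6667) + (1)·(-3.3333)) / 5 = 15/5 = 3
  S[V,V] = ((-2.3333)·(-2.3333) + (2.6667)·(2.6667) + (-0.3333)·(-0.3333) + (-0.3333)·(-0.3333) + (3.6667)·(3.6667) + (-3.3333)·(-3.3333)) / 5 = 37.3333/5 = 7.4667
  S = [[4.4, 3],
 [3, 7.4667]].

Step 3 — invert S. det(S) = 4.4·7.4667 - (3)² = 23.8533.
  S^{-1} = (1/det) · [[d, -b], [-b, a]] = [[0.313, -0.1258],
 [-0.1258, 0.1845]].

Step 4 — quadratic form (x̄ - mu_0)^T · S^{-1} · (x̄ - mu_0):
  S^{-1} · (x̄ - mu_0) = (0.0224, -0.3661),
  (x̄ - mu_0)^T · [...] = (-1)·(0.0224) + (-2.6667)·(-0.3661) = 0.954.

Step 5 — scale by n: T² = 6 · 0.954 = 5.7239.

T² ≈ 5.7239


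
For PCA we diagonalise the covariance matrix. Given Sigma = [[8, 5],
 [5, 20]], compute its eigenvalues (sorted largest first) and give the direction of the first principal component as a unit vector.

Step 1 — characteristic polynomial of 2×2 Sigma:
  det(Sigma - λI) = λ² - trace · λ + det = 0.
  trace = 8 + 20 = 28, det = 8·20 - (5)² = 135.
Step 2 — discriminant:
  Δ = trace² - 4·det = 784 - 540 = 244.
Step 3 — eigenvalues:
  λ = (trace ± √Δ)/2 = (28 ± 15.6205)/2,
  λ_1 = 21.8102,  λ_2 = 6.1898.

Step 4 — unit eigenvector for λ_1: solve (Sigma - λ_1 I)v = 0. First row:
  (8 - 21.8102)·v_x + (5)·v_y = 0, i.e. (-13.8102)·v_x + (5)·v_y = 0,
  so v ∝ (b, λ_1 - a) = (5, 13.8102) = u.
  ||u|| = √((5)² + (13.8102)²) = √(215.723) ≈ 14.6875,
  v_1 = u/||u|| ≈ (0.3404, 0.9403) (||v_1|| = 1).

λ_1 = 21.8102,  λ_2 = 6.1898;  v_1 ≈ (0.3404, 0.9403)


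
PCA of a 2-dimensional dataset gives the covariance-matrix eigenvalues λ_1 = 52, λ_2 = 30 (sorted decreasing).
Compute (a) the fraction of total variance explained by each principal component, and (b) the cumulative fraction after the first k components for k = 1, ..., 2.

Step 1 — total variance = trace(Sigma) = Σ λ_i = 52 + 30 = 82.

Step 2 — fraction explained by component i = λ_i / Σ λ:
  PC1: 52/82 = 0.6341
  PC2: 30/82 = 0.3659

Step 3 — cumulative fraction after k components = (λ_1 + ... + λ_k) / Σ λ:
  k = 1: 52/82 = 0.6341
  k = 2: (52 + 30)/82 = 82/82 = 1

Summary (fraction, with percent):

explained: PC1 0.6341 (63.41%), PC2 0.3659 (36.59%);  cumulative: 0.6341, 1


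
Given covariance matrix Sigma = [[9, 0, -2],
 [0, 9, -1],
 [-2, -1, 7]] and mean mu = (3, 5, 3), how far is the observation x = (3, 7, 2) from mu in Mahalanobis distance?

Step 1 — centre the observation: (x - mu) = (0, 2, -1).

Step 2 — invert Sigma (cofactor / det for 3×3, or solve directly):
  Sigma^{-1} = [[0.1188, 0.0038, 0.0345],
 [0.0038, 0.113, 0.0172],
 [0.0345, 0.0172, 0.1552]].

Step 3 — form the quadratic (x - mu)^T · Sigma^{-1} · (x - mu):
  Sigma^{-1} · (x - mu) = (-0.0268, 0.2088, -0.1207).
  (x - mu)^T · [Sigma^{-1} · (x - mu)] = (0)·(-0.0268) + (2)·(0.2088) + (-1)·(-0.1207) = 0.5383.

Step 4 — take square root: d = √(0.5383) ≈ 0.7337.

d(x, mu) = √(0.5383) ≈ 0.7337


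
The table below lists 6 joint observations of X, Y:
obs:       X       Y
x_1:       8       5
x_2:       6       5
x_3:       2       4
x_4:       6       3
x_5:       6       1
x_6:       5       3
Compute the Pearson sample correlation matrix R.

Step 1 — column means:
  mean(X) = (8 + 6 + 2 + 6 + 6 + 5) / 6 = 33/6 = 5.5
  mean(Y) = (5 + 5 + 4 + 3 + 1 + 3) / 6 = 21/6 = 3.5

Step 2 — sample variances and covariances s[i,j] = (1/(n-1)) · Σ_k (x_{k,i} - mean_i) · (x_{k,j} - mean_j), with n-1 = 5:
  s[X,X] = ((2.5)·(2.5) + (0.5)·(0.5) + (-3.5)·(-3.5) + (0.5)·(0.5) + (0.5)·(0.5) + (-0.5)·(-0.5)) / 5 = 19.5/5 = 3.9
  s[X,Y] = ((2.5)·(1.5) + (0.5)·(1.5) + (-3.5)·(0.5) + (0.5)·(-0.5) + (0.5)·(-2.5) + (-0.5)·(-0.5)) / 5 = 1.5/5 = 0.3
  s[Y,Y] = ((1.5)·(1.5) + (1.5)·(1.5) + (0.5)·(0.5) + (-0.5)·(-0.5) + (-2.5)·(-2.5) + (-0.5)·(-0.5)) / 5 = 11.5/5 = 2.3
  Sample standard deviations s_i = √(s[i,i]):
  s(X) = √(3.9) = 1.9748
  s(Y) = √(2.3) = 1.5166

Step 3 — r_{ij} = s_{ij} / (s_i · s_j):
  r[X,X] = 1 (diagonal).
  r[X,Y] = 0.3 / (1.9748 · 1.5166) = 0.3 / 2.995 = 0.1002
  r[Y,Y] = 1 (diagonal).

R is symmetric with unit diagonal. Assembling:

R = [[1, 0.1002],
 [0.1002, 1]]


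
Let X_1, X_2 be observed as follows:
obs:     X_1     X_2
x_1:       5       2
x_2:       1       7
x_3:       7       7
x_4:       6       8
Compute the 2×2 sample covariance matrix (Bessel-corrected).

Step 1 — column means:
  mean(X_1) = (5 + 1 + 7 + 6) / 4 = 19/4 = 4.75
  mean(X_2) = (2 + 7 + 7 + 8) / 4 = 24/4 = 6

Step 2 — sample covariance S[i,j] = (1/(n-1)) · Σ_k (x_{k,i} - mean_i) · (x_{k,j} - mean_j), with n-1 = 3.
  S[X_1,X_1] = ((0.25)·(0.25) + (-3.75)·(-3.75) + (2.25)·(2.25) + (1.25)·(1.25)) / 3 = 20.75/3 = 6.9167
  S[X_1,X_2] = ((0.25)·(-4) + (-3.75)·(1) + (2.25)·(1) + (1.25)·(2)) / 3 = 0/3 = 0
  S[X_2,X_2] = ((-4)·(-4) + (1)·(1) + (1)·(1) + (2)·(2)) / 3 = 22/3 = 7.3333

S is symmetric (S[j,i] = S[i,j]). Assembling:

S = [[6.9167, 0],
 [0, 7.3333]]


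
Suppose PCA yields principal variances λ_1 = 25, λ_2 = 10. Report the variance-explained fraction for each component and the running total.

Step 1 — total variance = trace(Sigma) = Σ λ_i = 25 + 10 = 35.

Step 2 — fraction explained by component i = λ_i / Σ λ:
  PC1: 25/35 = 0.7143
  PC2: 10/35 = 0.2857

Step 3 — cumulative fraction after k components = (λ_1 + ... + λ_k) / Σ λ:
  k = 1: 25/35 = 0.7143
  k = 2: (25 + 10)/35 = 35/35 = 1

Summary (fraction, with percent):

explained: PC1 0.7143 (71.43%), PC2 0.2857 (28.57%);  cumulative: 0.7143, 1


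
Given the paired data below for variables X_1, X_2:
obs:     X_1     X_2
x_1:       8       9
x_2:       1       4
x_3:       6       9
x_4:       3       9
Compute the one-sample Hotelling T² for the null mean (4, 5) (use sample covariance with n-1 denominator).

Step 1 — sample mean vector:
  mean(X_1) = (8 + 1 + 6 + 3) / 4 = 18/4 = 4.5
  mean(X_2) = (9 + 4 + 9 + 9) / 4 = 31/4 = 7.75
  x̄ = (4.5, 7.75),  deviation x̄ - mu_0 = (4.5, 7.75) - (4, 5) = (0.5, 2.75).

Step 2 — sample covariance matrix, S[i,j] = (1/(n-1)) · Σ_k (x_{k,i} - mean_i) · (x_{k,j} - mean_j), divisor n-1 = 3:
  S[X_1,X_1] = ((3.5)·(3.5) + (-3.5)·(-3.5) + (1.5)·(1.5) + (-1.5)·(-1.5)) / 3 = 29/3 = 9.6667
  S[X_1,X_2] = ((3.5)·(1.25) + (-3.5)·(-3.75) + (1.5)·(1.25) + (-1.5)·(1.25)) / 3 = 17.5/3 = 5.8333
  S[X_2,X_2] = ((1.25)·(1.25) + (-3.75)·(-3.75) + (1.25)·(1.25) + (1.25)·(1.25)) / 3 = 18.75/3 = 6.25
  S = [[9.6667, 5.8333],
 [5.8333, 6.25]].

Step 3 — invert S. det(S) = 9.6667·6.25 - (5.8333)² = 26.3889.
  S^{-1} = (1/det) · [[d, -b], [-b, a]] = [[0.2368, -0.2211],
 [-0.2211, 0.3663]].

Step 4 — quadratic form (x̄ - mu_0)^T · S^{-1} · (x̄ - mu_0):
  S^{-1} · (x̄ - mu_0) = (-0.4895, 0.8968),
  (x̄ - mu_0)^T · [...] = (0.5)·(-0.4895) + (2.75)·(0.8968) = 2.2216.

Step 5 — scale by n: T² = 4 · 2.2216 = 8.8863.

T² ≈ 8.8863


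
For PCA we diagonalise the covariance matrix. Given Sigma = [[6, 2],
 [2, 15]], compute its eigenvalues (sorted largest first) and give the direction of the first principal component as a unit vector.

Step 1 — characteristic polynomial of 2×2 Sigma:
  det(Sigma - λI) = λ² - trace · λ + det = 0.
  trace = 6 + 15 = 21, det = 6·15 - (2)² = 86.
Step 2 — discriminant:
  Δ = trace² - 4·det = 441 - 344 = 97.
Step 3 — eigenvalues:
  λ = (trace ± √Δ)/2 = (21 ± 9.8489)/2,
  λ_1 = 15.4244,  λ_2 = 5.5756.

Step 4 — unit eigenvector for λ_1: solve (Sigma - λ_1 I)v = 0. First row:
  (6 - 15.4244)·v_x + (2)·v_y = 0, i.e. (-9.4244)·v_x + (2)·v_y = 0,
  so v ∝ (b, λ_1 - a) = (2, 9.4244) = u.
  ||u|| = √((2)² + (9.4244)²) = √(92.8199) ≈ 9.6343,
  v_1 = u/||u|| ≈ (0.2076, 0.9782) (||v_1|| = 1).

λ_1 = 15.4244,  λ_2 = 5.5756;  v_1 ≈ (0.2076, 0.9782)


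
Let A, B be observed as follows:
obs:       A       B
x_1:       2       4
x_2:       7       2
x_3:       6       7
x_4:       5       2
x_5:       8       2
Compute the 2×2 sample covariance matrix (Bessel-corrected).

Step 1 — column means:
  mean(A) = (2 + 7 + 6 + 5 + 8) / 5 = 28/5 = 5.6
  mean(B) = (4 + 2 + 7 + 2 + 2) / 5 = 17/5 = 3.4

Step 2 — sample covariance S[i,j] = (1/(n-1)) · Σ_k (x_{k,i} - mean_i) · (x_{k,j} - mean_j), with n-1 = 4.
  S[A,A] = ((-3.6)·(-3.6) + (1.4)·(1.4) + (0.4)·(0.4) + (-0.6)·(-0.6) + (2.4)·(2.4)) / 4 = 21.2/4 = 5.3
  S[A,B] = ((-3.6)·(0.6) + (1.4)·(-1.4) + (0.4)·(3.6) + (-0.6)·(-1.4) + (2.4)·(-1.4)) / 4 = -5.2/4 = -1.3
  S[B,B] = ((0.6)·(0.6) + (-1.4)·(-1.4) + (3.6)·(3.6) + (-1.4)·(-1.4) + (-1.4)·(-1.4)) / 4 = 19.2/4 = 4.8

S is symmetric (S[j,i] = S[i,j]). Assembling:

S = [[5.3, -1.3],
 [-1.3, 4.8]]


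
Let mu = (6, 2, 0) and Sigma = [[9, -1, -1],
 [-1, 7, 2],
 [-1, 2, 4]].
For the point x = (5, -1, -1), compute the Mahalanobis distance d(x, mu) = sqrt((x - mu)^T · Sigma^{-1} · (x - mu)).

Step 1 — centre the observation: (x - mu) = (-1, -3, -1).

Step 2 — invert Sigma (cofactor / det for 3×3, or solve directly):
  Sigma^{-1} = [[0.1148, 0.0096, 0.0239],
 [0.0096, 0.1675, -0.0813],
 [0.0239, -0.0813, 0.2967]].

Step 3 — form the quadratic (x - mu)^T · Sigma^{-1} · (x - mu):
  Sigma^{-1} · (x - mu) = (-0.1675, -0.4306, -0.0766).
  (x - mu)^T · [Sigma^{-1} · (x - mu)] = (-1)·(-0.1675) + (-3)·(-0.4306) + (-1)·(-0.0766) = 1.5359.

Step 4 — take square root: d = √(1.5359) ≈ 1.2393.

d(x, mu) = √(1.5359) ≈ 1.2393


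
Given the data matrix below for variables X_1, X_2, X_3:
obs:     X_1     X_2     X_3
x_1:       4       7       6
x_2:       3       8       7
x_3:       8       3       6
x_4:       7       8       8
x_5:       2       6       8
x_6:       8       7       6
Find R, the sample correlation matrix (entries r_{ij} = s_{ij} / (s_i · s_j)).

Step 1 — column means:
  mean(X_1) = (4 + 3 + 8 + 7 + 2 + 8) / 6 = 32/6 = 5.3333
  mean(X_2) = (7 + 8 + 3 + 8 + 6 + 7) / 6 = 39/6 = 6.5
  mean(X_3) = (6 + 7 + 6 + 8 + 8 + 6) / 6 = 41/6 = 6.8333

Step 2 — sample variances and covariances s[i,j] = (1/(n-1)) · Σ_k (x_{k,i} - mean_i) · (x_{k,j} - mean_j), with n-1 = 5:
  s[X_1,X_1] = ((-1.3333)·(-1.3333) + (-2.3333)·(-2.3333) + (2.6667)·(2.6667) + (1.6667)·(1.6667) + (-3.3333)·(-3.3333) + (2.6667)·(2.6667)) / 5 = 35.3333/5 = 7.0667
  s[X_1,X_2] = ((-1.3333)·(0.5) + (-2.3333)·(1.5) + (2.6667)·(-3.5) + (1.6667)·(1.5) + (-3.3333)·(-0.5) + (2.6667)·(0.5)) / 5 = -8/5 = -1.6
  s[X_1,X_3] = ((-1.3333)·(-0.8333) + (-2.3333)·(0.1667) + (2.6667)·(-0.8333) + (1.6667)·(1.1667) + (-3.3333)·(1.1667) + (2.6667)·(-0.8333)) / 5 = -5.6667/5 = -1.1333
  s[X_2,X_2] = ((0.5)·(0.5) + (1.5)·(1.5) + (-3.5)·(-3.5) + (1.5)·(1.5) + (-0.5)·(-0.5) + (0.5)·(0.5)) / 5 = 17.5/5 = 3.5
  s[X_2,X_3] = ((0.5)·(-0.8333) + (1.5)·(0.1667) + (-3.5)·(-0.8333) + (1.5)·(1.1667) + (-0.5)·(1.1667) + (0.5)·(-0.8333)) / 5 = 3.5/5 = 0.7
  s[X_3,X_3] = ((-0.8333)·(-0.8333) + (0.1667)·(0.1667) + (-0.8333)·(-0.8333) + (1.1667)·(1.1667) + (1.1667)·(1.1667) + (-0.8333)·(-0.8333)) / 5 = 4.8333/5 = 0.9667
  Sample standard deviations s_i = √(s[i,i]):
  s(X_1) = √(7.0667) = 2.6583
  s(X_2) = √(3.5) = 1.8708
  s(X_3) = √(0.9667) = 0.9832

Step 3 — r_{ij} = s_{ij} / (s_i · s_j):
  r[X_1,X_1] = 1 (diagonal).
  r[X_1,X_2] = -1.6 / (2.6583 · 1.8708) = -1.6 / 4.9733 = -0.3217
  r[X_1,X_3] = -1.1333 / (2.6583 · 0.9832) = -1.1333 / 2.6136 = -0.4336
  r[X_2,X_2] = 1 (diagonal).
  r[X_2,X_3] = 0.7 / (1.8708 · 0.9832) = 0.7 / 1.8394 = 0.3806
  r[X_3,X_3] = 1 (diagonal).

R is symmetric with unit diagonal. Assembling:

R = [[1, -0.3217, -0.4336],
 [-0.3217, 1, 0.3806],
 [-0.4336, 0.3806, 1]]


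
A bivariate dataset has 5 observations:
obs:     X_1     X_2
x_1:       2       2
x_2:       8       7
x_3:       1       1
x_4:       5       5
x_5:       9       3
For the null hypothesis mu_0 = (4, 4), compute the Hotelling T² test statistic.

Step 1 — sample mean vector:
  mean(X_1) = (2 + 8 + 1 + 5 + 9) / 5 = 25/5 = 5
  mean(X_2) = (2 + 7 + 1 + 5 + 3) / 5 = 18/5 = 3.6
  x̄ = (5, 3.6),  deviation x̄ - mu_0 = (5, 3.6) - (4, 4) = (1, -0.4).

Step 2 — sample covariance matrix, S[i,j] = (1/(n-1)) · Σ_k (x_{k,i} - mean_i) · (x_{k,j} - mean_j), divisor n-1 = 4:
  S[X_1,X_1] = ((-3)·(-3) + (3)·(3) + (-4)·(-4) + (0)·(0) + (4)·(4)) / 4 = 50/4 = 12.5
  S[X_1,X_2] = ((-3)·(-1.6) + (3)·(3.4) + (-4)·(-2.6) + (0)·(1.4) + (4)·(-0.6)) / 4 = 23/4 = 5.75
  S[X_2,X_2] = ((-1.6)·(-1.6) + (3.4)·(3.4) + (-2.6)·(-2.6) + (1.4)·(1.4) + (-0.6)·(-0.6)) / 4 = 23.2/4 = 5.8
  S = [[12.5, 5.75],
 [5.75, 5.8]].

Step 3 — invert S. det(S) = 12.5·5.8 - (5.75)² = 39.4375.
  S^{-1} = (1/det) · [[d, -b], [-b, a]] = [[0.1471, -0.1458],
 [-0.1458, 0.317]].

Step 4 — quadratic form (x̄ - mu_0)^T · S^{-1} · (x̄ - mu_0):
  S^{-1} · (x̄ - mu_0) = (0.2054, -0.2726),
  (x̄ - mu_0)^T · [...] = (1)·(0.2054) + (-0.4)·(-0.2726) = 0.3144.

Step 5 — scale by n: T² = 5 · 0.3144 = 1.5721.

T² ≈ 1.5721


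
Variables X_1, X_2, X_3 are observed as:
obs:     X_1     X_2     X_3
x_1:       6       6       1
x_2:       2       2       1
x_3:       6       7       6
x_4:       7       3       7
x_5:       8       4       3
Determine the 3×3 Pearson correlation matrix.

Step 1 — column means:
  mean(X_1) = (6 + 2 + 6 + 7 + 8) / 5 = 29/5 = 5.8
  mean(X_2) = (6 + 2 + 7 + 3 + 4) / 5 = 22/5 = 4.4
  mean(X_3) = (1 + 1 + 6 + 7 + 3) / 5 = 18/5 = 3.6

Step 2 — sample variances and covariances s[i,j] = (1/(n-1)) · Σ_k (x_{k,i} - mean_i) · (x_{k,j} - mean_j), with n-1 = 4:
  s[X_1,X_1] = ((0.2)·(0.2) + (-3.8)·(-3.8) + (0.2)·(0.2) + (1.2)·(1.2) + (2.2)·(2.2)) / 4 = 20.8/4 = 5.2
  s[X_1,X_2] = ((0.2)·(1.6) + (-3.8)·(-2.4) + (0.2)·(2.6) + (1.2)·(-1.4) + (2.2)·(-0.4)) / 4 = 7.4/4 = 1.85
  s[X_1,X_3] = ((0.2)·(-2.6) + (-3.8)·(-2.6) + (0.2)·(2.4) + (1.2)·(3.4) + (2.2)·(-0.6)) / 4 = 12.6/4 = 3.15
  s[X_2,X_2] = ((1.6)·(1.6) + (-2.4)·(-2.4) + (2.6)·(2.6) + (-1.4)·(-1.4) + (-0.4)·(-0.4)) / 4 = 17.2/4 = 4.3
  s[X_2,X_3] = ((1.6)·(-2.6) + (-2.4)·(-2.6) + (2.6)·(2.4) + (-1.4)·(3.4) + (-0.4)·(-0.6)) / 4 = 3.8/4 = 0.95
  s[X_3,X_3] = ((-2.6)·(-2.6) + (-2.6)·(-2.6) + (2.4)·(2.4) + (3.4)·(3.4) + (-0.6)·(-0.6)) / 4 = 31.2/4 = 7.8
  Sample standard deviations s_i = √(s[i,i]):
  s(X_1) = √(5.2) = 2.2804
  s(X_2) = √(4.3) = 2.0736
  s(X_3) = √(7.8) = 2.7928

Step 3 — r_{ij} = s_{ij} / (s_i · s_j):
  r[X_1,X_1] = 1 (diagonal).
  r[X_1,X_2] = 1.85 / (2.2804 · 2.0736) = 1.85 / 4.7286 = 0.3912
  r[X_1,X_3] = 3.15 / (2.2804 · 2.7928) = 3.15 / 6.3687 = 0.4946
  r[X_2,X_2] = 1 (diagonal).
  r[X_2,X_3] = 0.95 / (2.0736 · 2.7928) = 0.95 / 5.7914 = 0.164
  r[X_3,X_3] = 1 (diagonal).

R is symmetric with unit diagonal. Assembling:

R = [[1, 0.3912, 0.4946],
 [0.3912, 1, 0.164],
 [0.4946, 0.164, 1]]


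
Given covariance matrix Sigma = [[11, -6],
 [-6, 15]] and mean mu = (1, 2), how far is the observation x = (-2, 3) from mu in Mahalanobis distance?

Step 1 — centre the observation: (x - mu) = (-3, 1).

Step 2 — invert Sigma. det(Sigma) = 11·15 - (-6)² = 129.
  Sigma^{-1} = (1/det) · [[d, -b], [-b, a]] = [[0.1163, 0.0465],
 [0.0465, 0.0853]].

Step 3 — form the quadratic (x - mu)^T · Sigma^{-1} · (x - mu):
  Sigma^{-1} · (x - mu) = (-0.3023, -0.0543).
  (x - mu)^T · [Sigma^{-1} · (x - mu)] = (-3)·(-0.3023) + (1)·(-0.0543) = 0.8527.

Step 4 — take square root: d = √(0.8527) ≈ 0.9234.

d(x, mu) = √(0.8527) ≈ 0.9234


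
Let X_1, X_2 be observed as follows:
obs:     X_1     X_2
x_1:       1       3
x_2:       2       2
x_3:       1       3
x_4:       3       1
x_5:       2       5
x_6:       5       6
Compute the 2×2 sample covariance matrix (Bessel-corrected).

Step 1 — column means:
  mean(X_1) = (1 + 2 + 1 + 3 + 2 + 5) / 6 = 14/6 = 2.3333
  mean(X_2) = (3 + 2 + 3 + 1 + 5 + 6) / 6 = 20/6 = 3.3333

Step 2 — sample covariance S[i,j] = (1/(n-1)) · Σ_k (x_{k,i} - mean_i) · (x_{k,j} - mean_j), with n-1 = 5.
  S[X_1,X_1] = ((-1.3333)·(-1.3333) + (-0.3333)·(-0.3333) + (-1.3333)·(-1.3333) + (0.6667)·(0.6667) + (-0.3333)·(-0.3333) + (2.6667)·(2.6667)) / 5 = 11.3333/5 = 2.2667
  S[X_1,X_2] = ((-1.3333)·(-0.3333) + (-0.3333)·(-1.3333) + (-1.3333)·(-0.3333) + (0.6667)·(-2.3333) + (-0.3333)·(1.6667) + (2.6667)·(2.6667)) / 5 = 6.3333/5 = 1.2667
  S[X_2,X_2] = ((-0.3333)·(-0.3333) + (-1.3333)·(-1.3333) + (-0.3333)·(-0.3333) + (-2.3333)·(-2.3333) + (1.6667)·(1.6667) + (2.6667)·(2.6667)) / 5 = 17.3333/5 = 3.4667

S is symmetric (S[j,i] = S[i,j]). Assembling:

S = [[2.2667, 1.2667],
 [1.2667, 3.4667]]


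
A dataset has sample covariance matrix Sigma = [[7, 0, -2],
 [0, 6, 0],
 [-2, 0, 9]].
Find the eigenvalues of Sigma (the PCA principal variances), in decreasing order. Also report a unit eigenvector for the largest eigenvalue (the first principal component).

Step 1 — characteristic polynomial p(λ) = det(λI - Sigma) = λ³ - tr·λ² + c_1·λ - det, where tr = trace, c_1 = sum of the principal 2×2 minors, det = det(Sigma):
  tr = 7 + 6 + 9 = 22,
  c_1 = (7·6 - (0)²) + (7·9 - (-2)²) + (6·9 - (0)²) = 42 + 59 + 54 = 155,
  det = 7·(6·9 - (0)²) - (0)·((0)·9 - (0)·(-2)) + (-2)·((0)·(0) - 6·(-2)) = 7·(54) - (0)·(0) + (-2)·(12) = 354.
  So p(λ) = λ³ - 22λ² + 155λ - 354.
Step 2 — look for an integer root (rational root theorem: any rational root is an integer divisor of 354). Testing λ = 6:
  p(6) = 216 - 792 + 930 - 354 = 0  ✓
  Dividing out (λ - 6): p(λ) = (λ - 6)(λ² - 16λ + 59).
Step 3 — remaining eigenvalues from the quadratic λ² - 16λ + 59 = 0:
  Δ = 16² - 4·59 = 256 - 236 = 20,  λ = (16 ± √20)/2 = (16 ± 4.4721)/2 ≈ 10.2361 or 5.7639.
  Sorted: λ_1 = 10.2361,  λ_2 = 6,  λ_3 = 5.7639  (check: sum = 22 = tr ✓).

Step 4 — unit eigenvector for λ_1 ≈ 10.2361: v spans the null space of (Sigma - λ_1 I), whose rows are
  r_1 = (-3.2361, 0, -2),  r_2 = (0, -4.2361, 0),  r_3 = (-2, 0, -1.2361).
  v is orthogonal to every row, so take v ∝ r_1 × r_2 = ((0)·(0) - (-2)·(-4.2361), (-2)·(0) - (-3.2361)·(0), (-3.2361)·(-4.2361) - (0)·(0)) ≈ (-8.4721, 0, 13.7082).
  Rescale (multiply by -1 so the first nonzero entry is positive): u = (8.4721, 0, -13.7082).
  ||u|| = √((8.4721)² + (0)² + (-13.7082)²) = √(259.6919) ≈ 16.115,  v_1 = u/||u|| ≈ (0.5257, 0, -0.8507) (||v_1|| = 1).

λ_1 = 10.2361,  λ_2 = 6,  λ_3 = 5.7639;  v_1 ≈ (0.5257, 0, -0.8507)


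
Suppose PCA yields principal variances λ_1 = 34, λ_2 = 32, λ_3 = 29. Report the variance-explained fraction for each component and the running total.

Step 1 — total variance = trace(Sigma) = Σ λ_i = 34 + 32 + 29 = 95.

Step 2 — fraction explained by component i = λ_i / Σ λ:
  PC1: 34/95 = 0.3579
  PC2: 32/95 = 0.3368
  PC3: 29/95 = 0.3053

Step 3 — cumulative fraction after k components = (λ_1 + ... + λ_k) / Σ λ:
  k = 1: 34/95 = 0.3579
  k = 2: (34 + 32)/95 = 66/95 = 0.6947
  k = 3: (34 + 32 + 29)/95 = 95/95 = 1

Summary (fraction, with percent):

explained: PC1 0.3579 (35.79%), PC2 0.3368 (33.68%), PC3 0.3053 (30.53%);  cumulative: 0.3579, 0.6947, 1


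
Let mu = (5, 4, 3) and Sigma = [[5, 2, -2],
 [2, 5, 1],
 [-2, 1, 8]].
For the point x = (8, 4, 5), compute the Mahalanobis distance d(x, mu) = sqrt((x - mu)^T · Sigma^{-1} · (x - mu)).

Step 1 — centre the observation: (x - mu) = (3, 0, 2).

Step 2 — invert Sigma (cofactor / det for 3×3, or solve directly):
  Sigma^{-1} = [[0.2889, -0.1333, 0.0889],
 [-0.1333, 0.2667, -0.0667],
 [0.0889, -0.0667, 0.1556]].

Step 3 — form the quadratic (x - mu)^T · Sigma^{-1} · (x - mu):
  Sigma^{-1} · (x - mu) = (1.0444, -0.5333, 0.5778).
  (x - mu)^T · [Sigma^{-1} · (x - mu)] = (3)·(1.0444) + (0)·(-0.5333) + (2)·(0.5778) = 4.2889.

Step 4 — take square root: d = √(4.2889) ≈ 2.071.

d(x, mu) = √(4.2889) ≈ 2.071


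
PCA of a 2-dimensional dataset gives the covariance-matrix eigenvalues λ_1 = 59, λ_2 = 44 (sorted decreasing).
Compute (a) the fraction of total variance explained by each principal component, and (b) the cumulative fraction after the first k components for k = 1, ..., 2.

Step 1 — total variance = trace(Sigma) = Σ λ_i = 59 + 44 = 103.

Step 2 — fraction explained by component i = λ_i / Σ λ:
  PC1: 59/103 = 0.5728
  PC2: 44/103 = 0.4272

Step 3 — cumulative fraction after k components = (λ_1 + ... + λ_k) / Σ λ:
  k = 1: 59/103 = 0.5728
  k = 2: (59 + 44)/103 = 103/103 = 1

Summary (fraction, with percent):

explained: PC1 0.5728 (57.28%), PC2 0.4272 (42.72%);  cumulative: 0.5728, 1


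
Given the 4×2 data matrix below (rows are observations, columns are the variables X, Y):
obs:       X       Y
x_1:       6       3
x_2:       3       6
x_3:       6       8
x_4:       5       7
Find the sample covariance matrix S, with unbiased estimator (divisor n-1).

Step 1 — column means:
  mean(X) = (6 + 3 + 6 + 5) / 4 = 20/4 = 5
  mean(Y) = (3 + 6 + 8 + 7) / 4 = 24/4 = 6

Step 2 — sample covariance S[i,j] = (1/(n-1)) · Σ_k (x_{k,i} - mean_i) · (x_{k,j} - mean_j), with n-1 = 3.
  S[X,X] = ((1)·(1) + (-2)·(-2) + (1)·(1) + (0)·(0)) / 3 = 6/3 = 2
  S[X,Y] = ((1)·(-3) + (-2)·(0) + (1)·(2) + (0)·(1)) / 3 = -1/3 = -0.3333
  S[Y,Y] = ((-3)·(-3) + (0)·(0) + (2)·(2) + (1)·(1)) / 3 = 14/3 = 4.6667

S is symmetric (S[j,i] = S[i,j]). Assembling:

S = [[2, -0.3333],
 [-0.3333, 4.6667]]


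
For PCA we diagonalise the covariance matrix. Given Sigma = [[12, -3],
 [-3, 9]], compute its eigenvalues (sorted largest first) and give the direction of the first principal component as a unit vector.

Step 1 — characteristic polynomial of 2×2 Sigma:
  det(Sigma - λI) = λ² - trace · λ + det = 0.
  trace = 12 + 9 = 21, det = 12·9 - (-3)² = 99.
Step 2 — discriminant:
  Δ = trace² - 4·det = 441 - 396 = 45.
Step 3 — eigenvalues:
  λ = (trace ± √Δ)/2 = (21 ± 6.7082)/2,
  λ_1 = 13.8541,  λ_2 = 7.1459.

Step 4 — unit eigenvector for λ_1: solve (Sigma - λ_1 I)v = 0. First row:
  (12 - 13.8541)·v_x + (-3)·v_y = 0, i.e. (-1.8541)·v_x + (-3)·v_y = 0,
  so v ∝ (b, λ_1 - a) = (-3, 1.8541); multiply by -1 so the first entry is positive: u = (3, -1.8541).
  ||u|| = √((3)² + (-1.8541)²) = √(12.4377) ≈ 3.5267,
  v_1 = u/||u|| ≈ (0.8507, -0.5257) (||v_1|| = 1).

λ_1 = 13.8541,  λ_2 = 7.1459;  v_1 ≈ (0.8507, -0.5257)


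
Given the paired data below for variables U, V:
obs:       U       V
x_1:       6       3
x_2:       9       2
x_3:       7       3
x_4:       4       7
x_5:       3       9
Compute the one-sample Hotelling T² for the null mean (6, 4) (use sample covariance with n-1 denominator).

Step 1 — sample mean vector:
  mean(U) = (6 + 9 + 7 + 4 + 3) / 5 = 29/5 = 5.8
  mean(V) = (3 + 2 + 3 + 7 + 9) / 5 = 24/5 = 4.8
  x̄ = (5.8, 4.8),  deviation x̄ - mu_0 = (5.8, 4.8) - (6, 4) = (-0.2, 0.8).

Step 2 — sample covariance matrix, S[i,j] = (1/(n-1)) · Σ_k (x_{k,i} - mean_i) · (x_{k,j} - mean_j), divisor n-1 = 4:
  S[U,U] = ((0.2)·(0.2) + (3.2)·(3.2) + (1.2)·(1.2) + (-1.8)·(-1.8) + (-2.8)·(-2.8)) / 4 = 22.8/4 = 5.7
  S[U,V] = ((0.2)·(-1.8) + (3.2)·(-2.8) + (1.2)·(-1.8) + (-1.8)·(2.2) + (-2.8)·(4.2)) / 4 = -27.2/4 = -6.8
  S[V,V] = ((-1.8)·(-1.8) + (-2.8)·(-2.8) + (-1.8)·(-1.8) + (2.2)·(2.2) + (4.2)·(4.2)) / 4 = 36.8/4 = 9.2
  S = [[5.7, -6.8],
 [-6.8, 9.2]].

Step 3 — invert S. det(S) = 5.7·9.2 - (-6.8)² = 6.2.
  S^{-1} = (1/det) · [[d, -b], [-b, a]] = [[1.4839, 1.0968],
 [1.0968, 0.9194]].

Step 4 — quadratic form (x̄ - mu_0)^T · S^{-1} · (x̄ - mu_0):
  S^{-1} · (x̄ - mu_0) = (0.5806, 0.5161),
  (x̄ - mu_0)^T · [...] = (-0.2)·(0.5806) + (0.8)·(0.5161) = 0.2968.

Step 5 — scale by n: T² = 5 · 0.2968 = 1.4839.

T² ≈ 1.4839


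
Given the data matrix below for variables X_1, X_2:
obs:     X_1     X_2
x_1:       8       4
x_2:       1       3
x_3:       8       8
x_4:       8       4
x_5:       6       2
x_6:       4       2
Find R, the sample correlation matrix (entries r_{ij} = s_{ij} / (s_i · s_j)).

Step 1 — column means:
  mean(X_1) = (8 + 1 + 8 + 8 + 6 + 4) / 6 = 35/6 = 5.8333
  mean(X_2) = (4 + 3 + 8 + 4 + 2 + 2) / 6 = 23/6 = 3.8333

Step 2 — sample variances and covariances s[i,j] = (1/(n-1)) · Σ_k (x_{k,i} - mean_i) · (x_{k,j} - mean_j), with n-1 = 5:
  s[X_1,X_1] = ((2.1667)·(2.1667) + (-4.8333)·(-4.8333) + (2.1667)·(2.1667) + (2.1667)·(2.1667) + (0.1667)·(0.1667) + (-1.8333)·(-1.8333)) / 5 = 40.8333/5 = 8.1667
  s[X_1,X_2] = ((2.1667)·(0.1667) + (-4.8333)·(-0.8333) + (2.1667)·(4.1667) + (2.1667)·(0.1667) + (0.1667)·(-1.8333) + (-1.8333)·(-1.8333)) / 5 = 16.8333/5 = 3.3667
  s[X_2,X_2] = ((0.1667)·(0.1667) + (-0.8333)·(-0.8333) + (4.1667)·(4.1667) + (0.1667)·(0.1667) + (-1.8333)·(-1.8333) + (-1.8333)·(-1.8333)) / 5 = 24.8333/5 = 4.9667
  Sample standard deviations s_i = √(s[i,i]):
  s(X_1) = √(8.1667) = 2.8577
  s(X_2) = √(4.9667) = 2.2286

Step 3 — r_{ij} = s_{ij} / (s_i · s_j):
  r[X_1,X_1] = 1 (diagonal).
  r[X_1,X_2] = 3.3667 / (2.8577 · 2.2286) = 3.3667 / 6.3688 = 0.5286
  r[X_2,X_2] = 1 (diagonal).

R is symmetric with unit diagonal. Assembling:

R = [[1, 0.5286],
 [0.5286, 1]]


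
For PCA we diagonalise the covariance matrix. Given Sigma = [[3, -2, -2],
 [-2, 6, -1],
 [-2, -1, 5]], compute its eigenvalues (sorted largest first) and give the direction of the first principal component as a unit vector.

Step 1 — characteristic polynomial p(λ) = det(λI - Sigma) = λ³ - tr·λ² + c_1·λ - det, where tr = trace, c_1 = sum of the principal 2×2 minors, det = det(Sigma):
  tr = 3 + 6 + 5 = 14,
  c_1 = (3·6 - (-2)²) + (3·5 - (-2)²) + (6·5 - (-1)²) = 14 + 11 + 29 = 54,
  det = 3·(6·5 - (-1)²) - (-2)·((-2)·5 - (-1)·(-2)) + (-2)·((-2)·(-1) - 6·(-2)) = 3·(29) - (-2)·(-12) + (-2)·(14) = 35.
  So p(λ) = λ³ - 14λ² + 54λ - 35.
Step 2 — look for an integer root (rational root theorem: any rational root is an integer divisor of 35). Testing λ = 7:
  p(7) = 343 - 686 + 378 - 35 = 0  ✓
  Dividing out (λ - 7): p(λ) = (λ - 7)(λ² - 7λ + 5).
Step 3 — remaining eigenvalues from the quadratic λ² - 7λ + 5 = 0:
  Δ = 7² - 4·5 = 49 - 20 = 29,  λ = (7 ± √29)/2 = (7 ± 5.3852)/2 ≈ 6.1926 or 0.8074.
  Sorted: λ_1 = 7,  λ_2 = 6.1926,  λ_3 = 0.8074  (check: sum = 14 = tr ✓).

Step 4 — unit eigenvector for λ_1 = 7: v spans the null space of (Sigma - λ_1 I), whose rows are
  r_1 = (-4, -2, -2),  r_2 = (-2, -1, -1),  r_3 = (-2, -1, -2).
  v is orthogonal to every row, so take v ∝ r_1 × r_3 = ((-2)·(-2) - (-2)·(-1), (-2)·(-2) - (-4)·(-2), (-4)·(-1) - (-2)·(-2)) = (2, -4, 0).
  Rescale (divide by 2): u = (1, -2, 0).
  ||u|| = √((1)² + (-2)² + (0)²) = √(5) ≈ 2.2361,  v_1 = u/||u|| ≈ (0.4472, -0.8944, 0) (||v_1|| = 1).

λ_1 = 7,  λ_2 = 6.1926,  λ_3 = 0.8074;  v_1 ≈ (0.4472, -0.8944, 0)


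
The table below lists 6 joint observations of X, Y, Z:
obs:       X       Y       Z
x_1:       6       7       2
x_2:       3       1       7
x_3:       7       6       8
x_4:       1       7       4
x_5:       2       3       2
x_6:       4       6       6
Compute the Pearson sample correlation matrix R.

Step 1 — column means:
  mean(X) = (6 + 3 + 7 + 1 + 2 + 4) / 6 = 23/6 = 3.8333
  mean(Y) = (7 + 1 + 6 + 7 + 3 + 6) / 6 = 30/6 = 5
  mean(Z) = (2 + 7 + 8 + 4 + 2 + 6) / 6 = 29/6 = 4.8333

Step 2 — sample variances and covariances s[i,j] = (1/(n-1)) · Σ_k (x_{k,i} - mean_i) · (x_{k,j} - mean_j), with n-1 = 5:
  s[X,X] = ((2.1667)·(2.1667) + (-0.8333)·(-0.8333) + (3.1667)·(3.1667) + (-2.8333)·(-2.8333) + (-1.8333)·(-1.8333) + (0.1667)·(0.1667)) / 5 = 26.8333/5 = 5.3667
  s[X,Y] = ((2.1667)·(2) + (-0.8333)·(-4) + (3.1667)·(1) + (-2.8333)·(2) + (-1.8333)·(-2) + (0.1667)·(1)) / 5 = 9/5 = 1.8
  s[X,Z] = ((2.1667)·(-2.8333) + (-0.8333)·(2.1667) + (3.1667)·(3.1667) + (-2.8333)·(-0.8333) + (-1.8333)·(-2.8333) + (0.1667)·(1.1667)) / 5 = 9.8333/5 = 1.9667
  s[Y,Y] = ((2)·(2) + (-4)·(-4) + (1)·(1) + (2)·(2) + (-2)·(-2) + (1)·(1)) / 5 = 30/5 = 6
  s[Y,Z] = ((2)·(-2.8333) + (-4)·(2.1667) + (1)·(3.1667) + (2)·(-0.8333) + (-2)·(-2.8333) + (1)·(1.1667)) / 5 = -6/5 = -1.2
  s[Z,Z] = ((-2.8333)·(-2.8333) + (2.1667)·(2.1667) + (3.1667)·(3.1667) + (-0.8333)·(-0.8333) + (-2.8333)·(-2.8333) + (1.1667)·(1.1667)) / 5 = 32.8333/5 = 6.5667
  Sample standard deviations s_i = √(s[i,i]):
  s(X) = √(5.3667) = 2.3166
  s(Y) = √(6) = 2.4495
  s(Z) = √(6.5667) = 2.5626

Step 3 — r_{ij} = s_{ij} / (s_i · s_j):
  r[X,X] = 1 (diagonal).
  r[X,Y] = 1.8 / (2.3166 · 2.4495) = 1.8 / 5.6745 = 0.3172
  r[X,Z] = 1.9667 / (2.3166 · 2.5626) = 1.9667 / 5.9364 = 0.3313
  r[Y,Y] = 1 (diagonal).
  r[Y,Z] = -1.2 / (2.4495 · 2.5626) = -1.2 / 6.2769 = -0.1912
  r[Z,Z] = 1 (diagonal).

R is symmetric with unit diagonal. Assembling:

R = [[1, 0.3172, 0.3313],
 [0.3172, 1, -0.1912],
 [0.3313, -0.1912, 1]]


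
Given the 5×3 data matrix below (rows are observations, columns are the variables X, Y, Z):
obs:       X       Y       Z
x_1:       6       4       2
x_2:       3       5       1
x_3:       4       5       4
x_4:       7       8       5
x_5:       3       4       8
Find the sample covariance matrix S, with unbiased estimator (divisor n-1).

Step 1 — column means:
  mean(X) = (6 + 3 + 4 + 7 + 3) / 5 = 23/5 = 4.6
  mean(Y) = (4 + 5 + 5 + 8 + 4) / 5 = 26/5 = 5.2
  mean(Z) = (2 + 1 + 4 + 5 + 8) / 5 = 20/5 = 4

Step 2 — sample covariance S[i,j] = (1/(n-1)) · Σ_k (x_{k,i} - mean_i) · (x_{k,j} - mean_j), with n-1 = 4.
  S[X,X] = ((1.4)·(1.4) + (-1.6)·(-1.6) + (-0.6)·(-0.6) + (2.4)·(2.4) + (-1.6)·(-1.6)) / 4 = 13.2/4 = 3.3
  S[X,Y] = ((1.4)·(-1.2) + (-1.6)·(-0.2) + (-0.6)·(-0.2) + (2.4)·(2.8) + (-1.6)·(-1.2)) / 4 = 7.4/4 = 1.85
  S[X,Z] = ((1.4)·(-2) + (-1.6)·(-3) + (-0.6)·(0) + (2.4)·(1) + (-1.6)·(4)) / 4 = -2/4 = -0.5
  S[Y,Y] = ((-1.2)·(-1.2) + (-0.2)·(-0.2) + (-0.2)·(-0.2) + (2.8)·(2.8) + (-1.2)·(-1.2)) / 4 = 10.8/4 = 2.7
  S[Y,Z] = ((-1.2)·(-2) + (-0.2)·(-3) + (-0.2)·(0) + (2.8)·(1) + (-1.2)·(4)) / 4 = 1/4 = 0.25
  S[Z,Z] = ((-2)·(-2) + (-3)·(-3) + (0)·(0) + (1)·(1) + (4)·(4)) / 4 = 30/4 = 7.5

S is symmetric (S[j,i] = S[i,j]). Assembling:

S = [[3.3, 1.85, -0.5],
 [1.85, 2.7, 0.25],
 [-0.5, 0.25, 7.5]]


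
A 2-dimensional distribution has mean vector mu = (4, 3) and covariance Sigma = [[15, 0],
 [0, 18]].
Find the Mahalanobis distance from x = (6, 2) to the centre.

Step 1 — centre the observation: (x - mu) = (2, -1).

Step 2 — invert Sigma. det(Sigma) = 15·18 - (0)² = 270.
  Sigma^{-1} = (1/det) · [[d, -b], [-b, a]] = [[0.0667, 0],
 [0, 0.0556]].

Step 3 — form the quadratic (x - mu)^T · Sigma^{-1} · (x - mu):
  Sigma^{-1} · (x - mu) = (0.1333, -0.0556).
  (x - mu)^T · [Sigma^{-1} · (x - mu)] = (2)·(0.1333) + (-1)·(-0.0556) = 0.3222.

Step 4 — take square root: d = √(0.3222) ≈ 0.5676.

d(x, mu) = √(0.3222) ≈ 0.5676


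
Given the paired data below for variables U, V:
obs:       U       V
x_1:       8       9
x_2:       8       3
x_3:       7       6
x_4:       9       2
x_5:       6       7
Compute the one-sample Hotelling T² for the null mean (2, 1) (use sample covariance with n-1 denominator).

Step 1 — sample mean vector:
  mean(U) = (8 + 8 + 7 + 9 + 6) / 5 = 38/5 = 7.6
  mean(V) = (9 + 3 + 6 + 2 + 7) / 5 = 27/5 = 5.4
  x̄ = (7.6, 5.4),  deviation x̄ - mu_0 = (7.6, 5.4) - (2, 1) = (5.6, 4.4).

Step 2 — sample covariance matrix, S[i,j] = (1/(n-1)) · Σ_k (x_{k,i} - mean_i) · (x_{k,j} - mean_j), divisor n-1 = 4:
  S[U,U] = ((0.4)·(0.4) + (0.4)·(0.4) + (-0.6)·(-0.6) + (1.4)·(1.4) + (-1.6)·(-1.6)) / 4 = 5.2/4 = 1.3
  S[U,V] = ((0.4)·(3.6) + (0.4)·(-2.4) + (-0.6)·(0.6) + (1.4)·(-3.4) + (-1.6)·(1.6)) / 4 = -7.2/4 = -1.8
  S[V,V] = ((3.6)·(3.6) + (-2.4)·(-2.4) + (0.6)·(0.6) + (-3.4)·(-3.4) + (1.6)·(1.6)) / 4 = 33.2/4 = 8.3
  S = [[1.3, -1.8],
 [-1.8, 8.3]].

Step 3 — invert S. det(S) = 1.3·8.3 - (-1.8)² = 7.55.
  S^{-1} = (1/det) · [[d, -b], [-b, a]] = [[1.0993, 0.2384],
 [0.2384, 0.1722]].

Step 4 — quadratic form (x̄ - mu_0)^T · S^{-1} · (x̄ - mu_0):
  S^{-1} · (x̄ - mu_0) = (7.2053, 2.0927),
  (x̄ - mu_0)^T · [...] = (5.6)·(7.2053) + (4.4)·(2.0927) = 49.5576.

Step 5 — scale by n: T² = 5 · 49.5576 = 247.7881.

T² ≈ 247.7881


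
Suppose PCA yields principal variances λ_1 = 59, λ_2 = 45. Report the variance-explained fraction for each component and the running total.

Step 1 — total variance = trace(Sigma) = Σ λ_i = 59 + 45 = 104.

Step 2 — fraction explained by component i = λ_i / Σ λ:
  PC1: 59/104 = 0.5673
  PC2: 45/104 = 0.4327

Step 3 — cumulative fraction after k components = (λ_1 + ... + λ_k) / Σ λ:
  k = 1: 59/104 = 0.5673
  k = 2: (59 + 45)/104 = 104/104 = 1

Summary (fraction, with percent):

explained: PC1 0.5673 (56.73%), PC2 0.4327 (43.27%);  cumulative: 0.5673, 1


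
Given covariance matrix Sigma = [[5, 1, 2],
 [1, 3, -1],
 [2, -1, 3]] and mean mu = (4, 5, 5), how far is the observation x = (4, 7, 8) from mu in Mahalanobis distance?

Step 1 — centre the observation: (x - mu) = (0, 2, 3).

Step 2 — invert Sigma (cofactor / det for 3×3, or solve directly):
  Sigma^{-1} = [[0.381, -0.2381, -0.3333],
 [-0.2381, 0.5238, 0.3333],
 [-0.3333, 0.3333, 0.6667]].

Step 3 — form the quadratic (x - mu)^T · Sigma^{-1} · (x - mu):
  Sigma^{-1} · (x - mu) = (-1.4762, 2.0476, 2.6667).
  (x - mu)^T · [Sigma^{-1} · (x - mu)] = (0)·(-1.4762) + (2)·(2.0476) + (3)·(2.6667) = 12.0952.

Step 4 — take square root: d = √(12.0952) ≈ 3.4778.

d(x, mu) = √(12.0952) ≈ 3.4778


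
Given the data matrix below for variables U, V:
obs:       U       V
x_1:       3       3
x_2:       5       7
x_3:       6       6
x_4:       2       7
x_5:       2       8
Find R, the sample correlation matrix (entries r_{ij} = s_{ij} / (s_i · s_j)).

Step 1 — column means:
  mean(U) = (3 + 5 + 6 + 2 + 2) / 5 = 18/5 = 3.6
  mean(V) = (3 + 7 + 6 + 7 + 8) / 5 = 31/5 = 6.2

Step 2 — sample variances and covariances s[i,j] = (1/(n-1)) · Σ_k (x_{k,i} - mean_i) · (x_{k,j} - mean_j), with n-1 = 4:
  s[U,U] = ((-0.6)·(-0.6) + (1.4)·(1.4) + (2.4)·(2.4) + (-1.6)·(-1.6) + (-1.6)·(-1.6)) / 4 = 13.2/4 = 3.3
  s[U,V] = ((-0.6)·(-3.2) + (1.4)·(0.8) + (2.4)·(-0.2) + (-1.6)·(0.8) + (-1.6)·(1.8)) / 4 = -1.6/4 = -0.4
  s[V,V] = ((-3.2)·(-3.2) + (0.8)·(0.8) + (-0.2)·(-0.2) + (0.8)·(0.8) + (1.8)·(1.8)) / 4 = 14.8/4 = 3.7
  Sample standard deviations s_i = √(s[i,i]):
  s(U) = √(3.3) = 1.8166
  s(V) = √(3.7) = 1.9235

Step 3 — r_{ij} = s_{ij} / (s_i · s_j):
  r[U,U] = 1 (diagonal).
  r[U,V] = -0.4 / (1.8166 · 1.9235) = -0.4 / 3.4943 = -0.1145
  r[V,V] = 1 (diagonal).

R is symmetric with unit diagonal. Assembling:

R = [[1, -0.1145],
 [-0.1145, 1]]


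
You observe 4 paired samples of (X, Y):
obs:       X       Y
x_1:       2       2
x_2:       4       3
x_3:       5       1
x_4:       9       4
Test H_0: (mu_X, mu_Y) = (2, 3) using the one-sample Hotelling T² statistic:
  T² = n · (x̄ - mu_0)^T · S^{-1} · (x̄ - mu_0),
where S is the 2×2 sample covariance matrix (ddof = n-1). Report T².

Step 1 — sample mean vector:
  mean(X) = (2 + 4 + 5 + 9) / 4 = 20/4 = 5
  mean(Y) = (2 + 3 + 1 + 4) / 4 = 10/4 = 2.5
  x̄ = (5, 2.5),  deviation x̄ - mu_0 = (5, 2.5) - (2, 3) = (3, -0.5).

Step 2 — sample covariance matrix, S[i,j] = (1/(n-1)) · Σ_k (x_{k,i} - mean_i) · (x_{k,j} - mean_j), divisor n-1 = 3:
  S[X,X] = ((-3)·(-3) + (-1)·(-1) + (0)·(0) + (4)·(4)) / 3 = 26/3 = 8.6667
  S[X,Y] = ((-3)·(-0.5) + (-1)·(0.5) + (0)·(-1.5) + (4)·(1.5)) / 3 = 7/3 = 2.3333
  S[Y,Y] = ((-0.5)·(-0.5) + (0.5)·(0.5) + (-1.5)·(-1.5) + (1.5)·(1.5)) / 3 = 5/3 = 1.6667
  S = [[8.6667, 2.3333],
 [2.3333, 1.6667]].

Step 3 — invert S. det(S) = 8.6667·1.6667 - (2.3333)² = 9.
  S^{-1} = (1/det) · [[d, -b], [-b, a]] = [[0.1852, -0.2593],
 [-0.2593, 0.963]].

Step 4 — quadratic form (x̄ - mu_0)^T · S^{-1} · (x̄ - mu_0):
  S^{-1} · (x̄ - mu_0) = (0.6852, -1.2593),
  (x̄ - mu_0)^T · [...] = (3)·(0.6852) + (-0.5)·(-1.2593) = 2.6852.

Step 5 — scale by n: T² = 4 · 2.6852 = 10.7407.

T² ≈ 10.7407


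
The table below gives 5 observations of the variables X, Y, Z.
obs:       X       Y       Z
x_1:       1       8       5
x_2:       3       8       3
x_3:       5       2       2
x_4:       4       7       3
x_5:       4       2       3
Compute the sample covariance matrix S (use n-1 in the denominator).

Step 1 — column means:
  mean(X) = (1 + 3 + 5 + 4 + 4) / 5 = 17/5 = 3.4
  mean(Y) = (8 + 8 + 2 + 7 + 2) / 5 = 27/5 = 5.4
  mean(Z) = (5 + 3 + 2 + 3 + 3) / 5 = 16/5 = 3.2

Step 2 — sample covariance S[i,j] = (1/(n-1)) · Σ_k (x_{k,i} - mean_i) · (x_{k,j} - mean_j), with n-1 = 4.
  S[X,X] = ((-2.4)·(-2.4) + (-0.4)·(-0.4) + (1.6)·(1.6) + (0.6)·(0.6) + (0.6)·(0.6)) / 4 = 9.2/4 = 2.3
  S[X,Y] = ((-2.4)·(2.6) + (-0.4)·(2.6) + (1.6)·(-3.4) + (0.6)·(1.6) + (0.6)·(-3.4)) / 4 = -13.8/4 = -3.45
  S[X,Z] = ((-2.4)·(1.8) + (-0.4)·(-0.2) + (1.6)·(-1.2) + (0.6)·(-0.2) + (0.6)·(-0.2)) / 4 = -6.4/4 = -1.6
  S[Y,Y] = ((2.6)·(2.6) + (2.6)·(2.6) + (-3.4)·(-3.4) + (1.6)·(1.6) + (-3.4)·(-3.4)) / 4 = 39.2/4 = 9.8
  S[Y,Z] = ((2.6)·(1.8) + (2.6)·(-0.2) + (-3.4)·(-1.2) + (1.6)·(-0.2) + (-3.4)·(-0.2)) / 4 = 8.6/4 = 2.15
  S[Z,Z] = ((1.8)·(1.8) + (-0.2)·(-0.2) + (-1.2)·(-1.2) + (-0.2)·(-0.2) + (-0.2)·(-0.2)) / 4 = 4.8/4 = 1.2

S is symmetric (S[j,i] = S[i,j]). Assembling:

S = [[2.3, -3.45, -1.6],
 [-3.45, 9.8, 2.15],
 [-1.6, 2.15, 1.2]]


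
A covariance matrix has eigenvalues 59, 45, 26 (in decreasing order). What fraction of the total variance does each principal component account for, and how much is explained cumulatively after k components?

Step 1 — total variance = trace(Sigma) = Σ λ_i = 59 + 45 + 26 = 130.

Step 2 — fraction explained by component i = λ_i / Σ λ:
  PC1: 59/130 = 0.4538
  PC2: 45/130 = 0.3462
  PC3: 26/130 = 0.2

Step 3 — cumulative fraction after k components = (λ_1 + ... + λ_k) / Σ λ:
  k = 1: 59/130 = 0.4538
  k = 2: (59 + 45)/130 = 104/130 = 0.8
  k = 3: (59 + 45 + 26)/130 = 130/130 = 1

Summary (fraction, with percent):

explained: PC1 0.4538 (45.38%), PC2 0.3462 (34.62%), PC3 0.2 (20%);  cumulative: 0.4538, 0.8, 1


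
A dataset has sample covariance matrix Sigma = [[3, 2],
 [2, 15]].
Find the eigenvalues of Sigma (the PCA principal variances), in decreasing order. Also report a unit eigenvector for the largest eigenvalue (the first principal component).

Step 1 — characteristic polynomial of 2×2 Sigma:
  det(Sigma - λI) = λ² - trace · λ + det = 0.
  trace = 3 + 15 = 18, det = 3·15 - (2)² = 41.
Step 2 — discriminant:
  Δ = trace² - 4·det = 324 - 164 = 160.
Step 3 — eigenvalues:
  λ = (trace ± √Δ)/2 = (18 ± 12.6491)/2,
  λ_1 = 15.3246,  λ_2 = 2.6754.

Step 4 — unit eigenvector for λ_1: solve (Sigma - λ_1 I)v = 0. First row:
  (3 - 15.3246)·v_x + (2)·v_y = 0, i.e. (-12.3246)·v_x + (2)·v_y = 0,
  so v ∝ (b, λ_1 - a) = (2, 12.3246) = u.
  ||u|| = √((2)² + (12.3246)²) = √(155.8947) ≈ 12.4858,
  v_1 = u/||u|| ≈ (0.1602, 0.9871) (||v_1|| = 1).

λ_1 = 15.3246,  λ_2 = 2.6754;  v_1 ≈ (0.1602, 0.9871)


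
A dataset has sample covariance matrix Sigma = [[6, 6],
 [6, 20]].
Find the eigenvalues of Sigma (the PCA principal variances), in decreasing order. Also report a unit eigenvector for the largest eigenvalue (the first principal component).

Step 1 — characteristic polynomial of 2×2 Sigma:
  det(Sigma - λI) = λ² - trace · λ + det = 0.
  trace = 6 + 20 = 26, det = 6·20 - (6)² = 84.
Step 2 — discriminant:
  Δ = trace² - 4·det = 676 - 336 = 340.
Step 3 — eigenvalues:
  λ = (trace ± √Δ)/2 = (26 ± 18.4391)/2,
  λ_1 = 22.2195,  λ_2 = 3.7805.

Step 4 — unit eigenvector for λ_1: solve (Sigma - λ_1 I)v = 0. First row:
  (6 - 22.2195)·v_x + (6)·v_y = 0, i.e. (-16.2195)·v_x + (6)·v_y = 0,
  so v ∝ (b, λ_1 - a) = (6, 16.2195) = u.
  ||u|| = √((6)² + (16.2195)²) = √(299.0736) ≈ 17.2937,
  v_1 = u/||u|| ≈ (0.3469, 0.9379) (||v_1|| = 1).

λ_1 = 22.2195,  λ_2 = 3.7805;  v_1 ≈ (0.3469, 0.9379)
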